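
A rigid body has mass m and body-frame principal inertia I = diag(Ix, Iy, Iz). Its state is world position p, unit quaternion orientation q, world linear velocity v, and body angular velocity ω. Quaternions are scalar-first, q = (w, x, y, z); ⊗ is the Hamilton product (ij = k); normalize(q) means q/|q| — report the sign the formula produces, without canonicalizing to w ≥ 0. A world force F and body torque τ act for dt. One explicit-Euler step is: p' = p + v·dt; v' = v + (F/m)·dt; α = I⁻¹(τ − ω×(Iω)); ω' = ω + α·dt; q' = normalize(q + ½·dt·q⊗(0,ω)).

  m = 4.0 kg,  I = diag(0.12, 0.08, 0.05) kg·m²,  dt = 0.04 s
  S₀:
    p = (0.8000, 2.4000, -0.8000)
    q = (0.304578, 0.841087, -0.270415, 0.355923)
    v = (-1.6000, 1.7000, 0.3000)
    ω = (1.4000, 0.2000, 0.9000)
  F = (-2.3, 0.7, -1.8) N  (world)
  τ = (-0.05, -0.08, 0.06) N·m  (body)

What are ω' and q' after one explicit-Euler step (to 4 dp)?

gyro term ω×Iω = (-0.0054, 0.0882, -0.0112)
α = I⁻¹(τ − ω×Iω) = (-0.3717, -2.1025, 1.4240)
ω' = ω + α·dt = (1.3851, 0.1159, 0.9570)
Hamilton product q⊗(0,ω) = (-1.4437695, 0.1118511, -0.1977705, 0.8209186)
q + ½dt·q⊗(0,ω), renormalized = (0.2755, 0.8429, -0.2742, 0.3721)

ω' = (1.3851, 0.1159, 0.9570)
q' = (0.2755, 0.8429, -0.2742, 0.3721)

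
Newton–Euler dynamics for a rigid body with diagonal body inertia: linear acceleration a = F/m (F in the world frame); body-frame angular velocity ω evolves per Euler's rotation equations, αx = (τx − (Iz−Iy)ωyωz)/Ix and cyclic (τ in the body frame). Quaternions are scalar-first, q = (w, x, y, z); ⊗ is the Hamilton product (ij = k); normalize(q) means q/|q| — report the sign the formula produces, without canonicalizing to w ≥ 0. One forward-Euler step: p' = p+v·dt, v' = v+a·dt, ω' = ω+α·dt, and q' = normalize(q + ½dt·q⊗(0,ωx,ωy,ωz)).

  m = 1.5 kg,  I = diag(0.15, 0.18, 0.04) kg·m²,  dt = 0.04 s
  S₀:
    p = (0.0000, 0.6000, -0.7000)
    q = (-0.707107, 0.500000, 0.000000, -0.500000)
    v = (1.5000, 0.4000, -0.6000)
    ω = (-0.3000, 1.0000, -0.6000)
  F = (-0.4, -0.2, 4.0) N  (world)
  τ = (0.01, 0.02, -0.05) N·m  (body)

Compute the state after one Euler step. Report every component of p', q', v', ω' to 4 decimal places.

p' = (0.0600, 0.6160, -0.7240)
q' = (-0.7099, 0.5141, -0.0051, -0.4814)
v' = (1.4893, 0.3947, -0.4933)
ω' = (-0.3197, 1.0000, -0.6410)

(τ − ω×Iω)/I = (-0.4933, 0.0011, -1.0250)
ω' = ω + α·dt = (-0.3197, 1.0000, -0.6410)
Hamilton product q⊗(0,ω) = (-0.1500000, 0.7121321, -0.2571070, 0.9242642)
q + ½dt·q⊗(0,ω), renormalized = (-0.7099, 0.5141, -0.0051, -0.4814)
linear accel F/m = (-0.2667, -0.1333, 2.6667)
p' = p + v·dt = (0.0600, 0.6160, -0.7240)
v + (F/m)dt = (1.4893, 0.3947, -0.4933)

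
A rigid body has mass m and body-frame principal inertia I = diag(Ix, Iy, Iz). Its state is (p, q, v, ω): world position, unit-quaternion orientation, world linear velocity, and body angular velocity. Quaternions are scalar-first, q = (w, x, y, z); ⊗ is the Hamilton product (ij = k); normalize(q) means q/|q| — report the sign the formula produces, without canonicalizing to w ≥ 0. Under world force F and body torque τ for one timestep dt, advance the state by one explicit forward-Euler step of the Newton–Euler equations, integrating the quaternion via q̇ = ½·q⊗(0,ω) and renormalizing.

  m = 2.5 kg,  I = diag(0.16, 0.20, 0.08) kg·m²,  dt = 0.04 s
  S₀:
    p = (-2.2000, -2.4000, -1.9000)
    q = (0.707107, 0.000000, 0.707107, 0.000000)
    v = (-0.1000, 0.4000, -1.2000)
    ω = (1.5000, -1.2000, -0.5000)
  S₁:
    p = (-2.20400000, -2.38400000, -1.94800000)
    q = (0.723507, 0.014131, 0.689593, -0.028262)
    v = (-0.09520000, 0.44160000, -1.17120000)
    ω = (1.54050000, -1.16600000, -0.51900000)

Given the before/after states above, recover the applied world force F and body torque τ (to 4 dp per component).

F = (0.3000, 2.6000, 1.8000)
τ = (0.0900, 0.1100, -0.1100)

Δv = v₁−v₀ = (0.00480000, 0.04160000, 0.02880000)
F = m·Δv/dt = (0.3000, 2.6000, 1.8000)
Δω = ω₁−ω₀ = (0.04050000, 0.03400000, -0.01900000)
applied torque τ = (0.0900, 0.1100, -0.1100)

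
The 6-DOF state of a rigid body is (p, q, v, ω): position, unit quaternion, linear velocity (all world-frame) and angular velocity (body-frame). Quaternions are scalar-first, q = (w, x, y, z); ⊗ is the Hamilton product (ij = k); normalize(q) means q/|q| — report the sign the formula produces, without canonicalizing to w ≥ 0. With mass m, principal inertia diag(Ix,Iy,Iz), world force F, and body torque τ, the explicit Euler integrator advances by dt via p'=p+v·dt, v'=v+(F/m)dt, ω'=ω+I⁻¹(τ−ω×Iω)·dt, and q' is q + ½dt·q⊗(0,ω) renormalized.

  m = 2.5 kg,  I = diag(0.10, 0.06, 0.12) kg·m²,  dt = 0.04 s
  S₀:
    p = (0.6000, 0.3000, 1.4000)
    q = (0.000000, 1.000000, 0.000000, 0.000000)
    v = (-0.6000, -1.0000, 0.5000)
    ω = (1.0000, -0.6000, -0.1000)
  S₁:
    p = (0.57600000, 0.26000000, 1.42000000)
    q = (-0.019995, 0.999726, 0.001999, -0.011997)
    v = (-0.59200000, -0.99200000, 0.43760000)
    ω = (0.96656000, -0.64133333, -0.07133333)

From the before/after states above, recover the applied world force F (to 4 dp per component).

v₁ − v₀ = (0.00800000, 0.00800000, -0.06240000)
m·(v₁−v₀)/dt = (0.5000, 0.5000, -3.9000)

F = (0.5000, 0.5000, -3.9000)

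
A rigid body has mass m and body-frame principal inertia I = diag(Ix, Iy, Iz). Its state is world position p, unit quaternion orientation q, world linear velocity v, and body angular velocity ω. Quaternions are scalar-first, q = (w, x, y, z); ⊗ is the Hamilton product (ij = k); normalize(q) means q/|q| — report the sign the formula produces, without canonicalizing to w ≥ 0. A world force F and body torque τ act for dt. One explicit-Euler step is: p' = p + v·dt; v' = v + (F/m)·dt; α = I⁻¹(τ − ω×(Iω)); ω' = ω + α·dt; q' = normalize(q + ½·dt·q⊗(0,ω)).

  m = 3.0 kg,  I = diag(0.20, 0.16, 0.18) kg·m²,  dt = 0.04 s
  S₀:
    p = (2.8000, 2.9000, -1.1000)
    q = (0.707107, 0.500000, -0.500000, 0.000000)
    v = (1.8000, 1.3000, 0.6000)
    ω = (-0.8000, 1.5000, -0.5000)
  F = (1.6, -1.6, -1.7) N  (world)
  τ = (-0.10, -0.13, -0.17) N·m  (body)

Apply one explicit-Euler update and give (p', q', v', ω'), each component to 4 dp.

angular accel α = (-0.4250, -0.8625, -1.2111)
ω' = ω + α·dt = (-0.8170, 1.4655, -0.5484)
2q̇ = q⊗(0,ω) = (1.1500000, -0.3156856, 1.3106605, -0.0035535)
q' = normalize(q + ½dt·q⊗(0,ω)) = (0.7296, 0.4934, -0.4735, -0.0001)
a = (0.5333, -0.5333, -0.5667)
p' = p + v·dt = (2.8720, 2.9520, -1.0760)
v + (F/m)dt = (1.8213, 1.2787, 0.5773)

p' = (2.8720, 2.9520, -1.0760)
q' = (0.7296, 0.4934, -0.4735, -0.0001)
v' = (1.8213, 1.2787, 0.5773)
ω' = (-0.8170, 1.4655, -0.5484)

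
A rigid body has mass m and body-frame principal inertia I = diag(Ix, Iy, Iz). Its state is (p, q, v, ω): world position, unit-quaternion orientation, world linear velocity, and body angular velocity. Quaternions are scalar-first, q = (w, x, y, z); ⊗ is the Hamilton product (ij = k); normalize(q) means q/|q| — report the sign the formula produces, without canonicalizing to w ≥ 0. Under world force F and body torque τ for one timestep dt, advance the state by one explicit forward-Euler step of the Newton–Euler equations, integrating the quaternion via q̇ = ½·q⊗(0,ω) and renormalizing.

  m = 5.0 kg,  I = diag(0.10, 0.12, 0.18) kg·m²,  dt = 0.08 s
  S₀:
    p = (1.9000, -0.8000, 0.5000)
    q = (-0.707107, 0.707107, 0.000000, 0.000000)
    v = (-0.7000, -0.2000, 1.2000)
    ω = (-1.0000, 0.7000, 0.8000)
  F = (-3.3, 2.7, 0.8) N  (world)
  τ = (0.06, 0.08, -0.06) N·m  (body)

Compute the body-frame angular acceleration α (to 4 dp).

α = (0.2640, 0.1333, -0.2556)

precession coupling ω×(Iω) = (0.0336, 0.0640, -0.0140)
(τ − ω×Iω)/I = (0.2640, 0.1333, -0.2556)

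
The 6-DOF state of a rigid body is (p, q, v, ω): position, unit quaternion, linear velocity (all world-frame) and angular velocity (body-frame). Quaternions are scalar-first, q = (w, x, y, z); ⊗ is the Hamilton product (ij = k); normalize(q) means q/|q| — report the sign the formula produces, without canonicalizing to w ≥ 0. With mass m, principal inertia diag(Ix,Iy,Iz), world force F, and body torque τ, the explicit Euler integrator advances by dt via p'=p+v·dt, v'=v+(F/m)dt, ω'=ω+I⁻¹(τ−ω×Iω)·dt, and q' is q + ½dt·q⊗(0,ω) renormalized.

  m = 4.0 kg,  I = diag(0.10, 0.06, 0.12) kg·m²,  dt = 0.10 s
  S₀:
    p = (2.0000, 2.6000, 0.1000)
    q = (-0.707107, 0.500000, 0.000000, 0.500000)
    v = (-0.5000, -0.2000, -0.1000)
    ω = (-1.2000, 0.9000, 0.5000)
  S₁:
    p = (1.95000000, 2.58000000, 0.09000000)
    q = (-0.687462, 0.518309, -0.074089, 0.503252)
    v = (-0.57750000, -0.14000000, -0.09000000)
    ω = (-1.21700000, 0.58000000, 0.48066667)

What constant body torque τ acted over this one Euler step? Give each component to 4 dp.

τ = (0.0100, -0.1800, 0.0200)

ω₁ − ω₀ = (-0.01700000, -0.32000000, -0.01933333)
τ = I·(Δω/dt) + ω₀×(Iω₀) = (0.0100, -0.1800, 0.0200)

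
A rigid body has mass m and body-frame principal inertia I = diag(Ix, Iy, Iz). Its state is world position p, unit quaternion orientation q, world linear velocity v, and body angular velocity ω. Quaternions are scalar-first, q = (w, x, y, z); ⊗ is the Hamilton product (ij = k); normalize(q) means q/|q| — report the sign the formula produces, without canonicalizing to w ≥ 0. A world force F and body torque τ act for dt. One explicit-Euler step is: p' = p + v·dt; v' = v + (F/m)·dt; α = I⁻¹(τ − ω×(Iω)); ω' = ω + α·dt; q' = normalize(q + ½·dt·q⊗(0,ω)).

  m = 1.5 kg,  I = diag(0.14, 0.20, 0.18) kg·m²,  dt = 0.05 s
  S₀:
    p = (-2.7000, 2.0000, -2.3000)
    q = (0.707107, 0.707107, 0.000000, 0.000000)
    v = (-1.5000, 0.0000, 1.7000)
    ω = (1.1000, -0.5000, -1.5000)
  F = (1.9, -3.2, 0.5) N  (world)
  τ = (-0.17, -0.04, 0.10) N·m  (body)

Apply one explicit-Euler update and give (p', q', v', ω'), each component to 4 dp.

p' = p + v·dt = (-2.7750, 2.0000, -2.2150)
v + (F/m)dt = (-1.4367, -0.1067, 1.7167)
gyro term ω×Iω = (-0.0150, 0.0660, -0.0330)
(τ − ω×Iω)/I = (-1.1071, -0.5300, 0.7389)
new body rate ω' = (1.0446, -0.5265, -1.4631)
q⊗(0,ω) = (-0.7778177, 0.7778177, 0.7071070, -1.4142140)
q + ½dt·q⊗(0,ω), renormalized = (0.6869, 0.7257, 0.0177, -0.0353)

p' = (-2.7750, 2.0000, -2.2150)
q' = (0.6869, 0.7257, 0.0177, -0.0353)
v' = (-1.4367, -0.1067, 1.7167)
ω' = (1.0446, -0.5265, -1.4631)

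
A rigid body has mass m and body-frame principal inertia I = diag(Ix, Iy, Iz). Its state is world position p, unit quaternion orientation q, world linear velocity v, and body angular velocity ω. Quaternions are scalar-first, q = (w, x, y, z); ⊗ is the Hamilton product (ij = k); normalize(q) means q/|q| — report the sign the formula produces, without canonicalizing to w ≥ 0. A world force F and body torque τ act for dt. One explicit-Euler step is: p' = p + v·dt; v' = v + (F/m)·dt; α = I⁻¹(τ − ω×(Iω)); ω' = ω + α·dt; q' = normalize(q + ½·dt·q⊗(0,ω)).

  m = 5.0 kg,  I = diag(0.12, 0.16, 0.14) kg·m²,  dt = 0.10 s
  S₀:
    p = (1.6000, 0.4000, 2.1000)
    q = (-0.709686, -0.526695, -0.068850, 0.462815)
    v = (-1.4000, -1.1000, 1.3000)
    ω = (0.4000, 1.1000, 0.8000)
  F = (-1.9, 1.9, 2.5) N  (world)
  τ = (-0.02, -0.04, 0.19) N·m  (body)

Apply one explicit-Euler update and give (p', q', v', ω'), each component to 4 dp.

p' = (1.4600, 0.2900, 2.2300)
q' = (-0.7121, -0.5677, -0.0774, 0.4058)
v' = (-1.4380, -1.0620, 1.3500)
ω' = (0.3980, 1.0790, 0.9231)

gyro term ω×Iω = (-0.0176, -0.0064, 0.0176)
angular accel α = (-0.0200, -0.2100, 1.2314)
new body rate ω' = (0.3980, 1.0790, 0.9231)
2q̇ = q⊗(0,ω) = (-0.0838390, -0.8480509, -0.1741726, -1.1195733)
updated quaternion q' = (-0.7121, -0.5677, -0.0774, 0.4058)
p + v·dt = (1.4600, 0.2900, 2.2300)
v + (F/m)dt = (-1.4380, -1.0620, 1.3500)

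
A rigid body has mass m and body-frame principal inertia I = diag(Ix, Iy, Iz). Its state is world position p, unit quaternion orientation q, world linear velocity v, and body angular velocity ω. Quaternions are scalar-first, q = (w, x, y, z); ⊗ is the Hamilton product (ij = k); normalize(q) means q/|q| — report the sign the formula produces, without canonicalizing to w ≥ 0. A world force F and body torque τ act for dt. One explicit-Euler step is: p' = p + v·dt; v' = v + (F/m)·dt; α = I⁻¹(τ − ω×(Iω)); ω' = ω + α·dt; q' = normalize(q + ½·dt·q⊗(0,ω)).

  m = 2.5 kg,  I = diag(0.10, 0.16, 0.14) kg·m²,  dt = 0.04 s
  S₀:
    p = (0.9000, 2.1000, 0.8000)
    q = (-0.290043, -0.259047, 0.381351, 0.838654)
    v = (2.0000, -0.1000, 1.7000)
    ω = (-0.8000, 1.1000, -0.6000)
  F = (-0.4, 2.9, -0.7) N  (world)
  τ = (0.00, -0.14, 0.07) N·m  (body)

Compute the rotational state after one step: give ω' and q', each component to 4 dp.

(τ − ω×Iω)/I = (-0.1320, -0.7550, 0.8771)
new body rate ω' = (-0.8053, 1.0698, -0.5649)
q⊗(0,ω) = (-0.1235313, -0.9192956, -1.1453987, 0.1941549)
q + ½dt·q⊗(0,ω), renormalized = (-0.2924, -0.2773, 0.3583, 0.8422)

ω' = (-0.8053, 1.0698, -0.5649)
q' = (-0.2924, -0.2773, 0.3583, 0.8422)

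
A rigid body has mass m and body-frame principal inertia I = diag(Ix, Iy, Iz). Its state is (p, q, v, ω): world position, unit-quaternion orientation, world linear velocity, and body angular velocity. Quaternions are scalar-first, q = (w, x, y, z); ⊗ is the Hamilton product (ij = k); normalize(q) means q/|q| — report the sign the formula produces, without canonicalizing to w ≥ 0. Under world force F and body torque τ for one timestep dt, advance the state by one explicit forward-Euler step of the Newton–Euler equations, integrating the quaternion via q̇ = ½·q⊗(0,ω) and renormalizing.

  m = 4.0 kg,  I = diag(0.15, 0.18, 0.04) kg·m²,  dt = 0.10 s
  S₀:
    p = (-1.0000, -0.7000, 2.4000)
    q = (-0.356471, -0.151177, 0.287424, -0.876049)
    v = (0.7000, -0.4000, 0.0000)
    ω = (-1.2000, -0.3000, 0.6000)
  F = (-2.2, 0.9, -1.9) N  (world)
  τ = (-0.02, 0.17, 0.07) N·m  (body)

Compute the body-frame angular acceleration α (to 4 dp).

ω×(Iω) gyroscopic = (0.0252, -0.0792, 0.0108)
(τ − ω×Iω)/I = (-0.3013, 1.3844, 1.4800)

α = (-0.3013, 1.3844, 1.4800)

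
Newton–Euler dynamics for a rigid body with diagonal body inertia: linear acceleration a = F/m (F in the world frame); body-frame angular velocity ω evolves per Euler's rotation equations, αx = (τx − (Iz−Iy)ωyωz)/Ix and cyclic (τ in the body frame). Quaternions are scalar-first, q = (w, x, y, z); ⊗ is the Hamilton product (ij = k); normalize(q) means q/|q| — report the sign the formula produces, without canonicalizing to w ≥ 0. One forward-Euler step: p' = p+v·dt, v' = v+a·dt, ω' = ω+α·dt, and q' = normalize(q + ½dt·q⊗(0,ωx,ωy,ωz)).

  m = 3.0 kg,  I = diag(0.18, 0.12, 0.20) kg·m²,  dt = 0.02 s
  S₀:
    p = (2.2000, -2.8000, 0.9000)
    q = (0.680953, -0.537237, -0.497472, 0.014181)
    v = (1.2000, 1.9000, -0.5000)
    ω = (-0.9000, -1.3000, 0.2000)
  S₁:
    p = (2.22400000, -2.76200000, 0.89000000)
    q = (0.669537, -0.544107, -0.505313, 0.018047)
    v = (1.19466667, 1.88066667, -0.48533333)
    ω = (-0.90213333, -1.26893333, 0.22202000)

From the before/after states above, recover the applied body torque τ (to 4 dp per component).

τ = (-0.0400, 0.1900, 0.1500)

Δω = ω₁−ω₀ = (-0.00213333, 0.03106667, 0.02202000)
applied torque τ = (-0.0400, 0.1900, 0.1500)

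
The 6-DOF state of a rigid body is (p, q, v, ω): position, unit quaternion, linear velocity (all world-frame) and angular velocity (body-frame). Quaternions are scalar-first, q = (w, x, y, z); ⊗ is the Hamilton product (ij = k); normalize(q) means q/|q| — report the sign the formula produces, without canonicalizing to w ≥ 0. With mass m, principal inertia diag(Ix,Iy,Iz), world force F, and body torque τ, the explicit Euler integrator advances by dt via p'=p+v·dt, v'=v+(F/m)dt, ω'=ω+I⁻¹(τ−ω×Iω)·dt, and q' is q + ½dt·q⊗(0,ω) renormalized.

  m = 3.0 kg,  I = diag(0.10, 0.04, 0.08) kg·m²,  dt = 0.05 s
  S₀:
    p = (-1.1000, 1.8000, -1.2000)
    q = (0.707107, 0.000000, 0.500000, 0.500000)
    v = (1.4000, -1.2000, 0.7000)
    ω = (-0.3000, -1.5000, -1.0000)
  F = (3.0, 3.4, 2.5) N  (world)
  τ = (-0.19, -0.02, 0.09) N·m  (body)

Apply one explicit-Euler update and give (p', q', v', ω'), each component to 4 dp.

p' = (-1.0300, 1.7400, -1.1650)
q' = (0.7376, 0.0009, 0.4692, 0.4856)
v' = (1.4500, -1.1433, 0.7417)
ω' = (-0.4250, -1.5325, -0.9269)

angular accel α = (-2.5000, -0.6500, 1.4625)
new body rate ω' = (-0.4250, -1.5325, -0.9269)
2q̇ = q⊗(0,ω) = (1.2500000, 0.0378679, -1.2106605, -0.5571070)
updated quaternion q' = (0.7376, 0.0009, 0.4692, 0.4856)
a = F/m = (1.0000, 1.1333, 0.8333)
p' = p + v·dt = (-1.0300, 1.7400, -1.1650)
new velocity v' = (1.4500, -1.1433, 0.7417)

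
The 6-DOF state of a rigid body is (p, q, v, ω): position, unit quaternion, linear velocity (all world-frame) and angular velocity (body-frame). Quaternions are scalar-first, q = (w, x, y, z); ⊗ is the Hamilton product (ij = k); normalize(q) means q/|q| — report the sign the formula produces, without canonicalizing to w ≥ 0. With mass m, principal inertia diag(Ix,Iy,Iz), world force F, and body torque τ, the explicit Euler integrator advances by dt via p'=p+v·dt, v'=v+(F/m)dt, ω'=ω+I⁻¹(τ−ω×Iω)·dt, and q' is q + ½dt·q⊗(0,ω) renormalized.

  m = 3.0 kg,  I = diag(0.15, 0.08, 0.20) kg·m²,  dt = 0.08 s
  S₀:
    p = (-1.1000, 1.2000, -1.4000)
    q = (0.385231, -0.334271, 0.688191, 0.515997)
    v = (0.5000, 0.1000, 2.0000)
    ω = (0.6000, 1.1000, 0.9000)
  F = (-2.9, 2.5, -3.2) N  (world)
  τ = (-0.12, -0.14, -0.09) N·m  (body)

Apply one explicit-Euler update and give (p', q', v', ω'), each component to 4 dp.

p' = (-1.0600, 1.2080, -1.2400)
q' = (0.3437, -0.3223, 0.7282, 0.4977)
v' = (0.4227, 0.1667, 1.9147)
ω' = (0.4726, 0.9870, 0.8825)

gyro term ω×Iω = (0.1188, -0.0270, -0.0462)
α = I⁻¹(τ − ω×Iω) = (-1.5920, -1.4125, -0.2190)
ω' = ω + α·dt = (0.4726, 0.9870, 0.8825)
2q̇ = q⊗(0,ω) = (-1.0208448, 0.2829138, 1.0341962, -0.4339048)
updated quaternion q' = (0.3437, -0.3223, 0.7282, 0.4977)
a = (-0.9667, 0.8333, -1.0667)
new position p' = (-1.0600, 1.2080, -1.2400)
v + (F/m)dt = (0.4227, 0.1667, 1.9147)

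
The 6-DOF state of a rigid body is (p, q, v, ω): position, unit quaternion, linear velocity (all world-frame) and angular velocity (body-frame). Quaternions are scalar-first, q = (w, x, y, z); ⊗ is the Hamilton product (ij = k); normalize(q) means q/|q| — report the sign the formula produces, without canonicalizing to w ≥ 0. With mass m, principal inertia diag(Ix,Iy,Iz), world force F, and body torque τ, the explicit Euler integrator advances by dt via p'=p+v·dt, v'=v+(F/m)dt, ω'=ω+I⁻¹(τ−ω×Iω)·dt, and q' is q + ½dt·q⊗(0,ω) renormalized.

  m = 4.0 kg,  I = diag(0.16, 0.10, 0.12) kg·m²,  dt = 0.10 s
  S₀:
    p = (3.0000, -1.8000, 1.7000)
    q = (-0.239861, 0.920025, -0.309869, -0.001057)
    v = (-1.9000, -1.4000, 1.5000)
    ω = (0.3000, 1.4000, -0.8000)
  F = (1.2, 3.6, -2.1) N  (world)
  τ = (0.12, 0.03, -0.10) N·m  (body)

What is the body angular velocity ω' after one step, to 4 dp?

ω' = (0.3890, 1.4396, -0.8623)

angular accel α = (0.8900, 0.3960, -0.6233)
new body rate ω' = (0.3890, 1.4396, -0.8623)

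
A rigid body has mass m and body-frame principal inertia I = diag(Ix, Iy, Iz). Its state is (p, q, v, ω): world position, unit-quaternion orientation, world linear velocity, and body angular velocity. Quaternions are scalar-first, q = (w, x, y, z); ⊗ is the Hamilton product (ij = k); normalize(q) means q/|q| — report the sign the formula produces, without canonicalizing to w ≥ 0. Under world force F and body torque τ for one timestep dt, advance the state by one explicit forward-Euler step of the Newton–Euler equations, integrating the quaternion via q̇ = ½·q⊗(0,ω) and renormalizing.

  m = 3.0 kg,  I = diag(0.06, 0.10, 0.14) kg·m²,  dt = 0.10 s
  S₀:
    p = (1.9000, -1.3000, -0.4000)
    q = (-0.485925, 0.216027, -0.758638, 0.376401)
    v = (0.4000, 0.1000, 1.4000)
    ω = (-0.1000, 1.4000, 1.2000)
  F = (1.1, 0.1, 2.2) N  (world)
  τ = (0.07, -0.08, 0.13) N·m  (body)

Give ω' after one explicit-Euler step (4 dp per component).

precession coupling ω×(Iω) = (0.0672, 0.0096, -0.0056)
α = I⁻¹(τ − ω×Iω) = (0.0467, -0.8960, 0.9686)
ω' = ω + α·dt = (-0.0953, 1.3104, 1.2969)

ω' = (-0.0953, 1.3104, 1.2969)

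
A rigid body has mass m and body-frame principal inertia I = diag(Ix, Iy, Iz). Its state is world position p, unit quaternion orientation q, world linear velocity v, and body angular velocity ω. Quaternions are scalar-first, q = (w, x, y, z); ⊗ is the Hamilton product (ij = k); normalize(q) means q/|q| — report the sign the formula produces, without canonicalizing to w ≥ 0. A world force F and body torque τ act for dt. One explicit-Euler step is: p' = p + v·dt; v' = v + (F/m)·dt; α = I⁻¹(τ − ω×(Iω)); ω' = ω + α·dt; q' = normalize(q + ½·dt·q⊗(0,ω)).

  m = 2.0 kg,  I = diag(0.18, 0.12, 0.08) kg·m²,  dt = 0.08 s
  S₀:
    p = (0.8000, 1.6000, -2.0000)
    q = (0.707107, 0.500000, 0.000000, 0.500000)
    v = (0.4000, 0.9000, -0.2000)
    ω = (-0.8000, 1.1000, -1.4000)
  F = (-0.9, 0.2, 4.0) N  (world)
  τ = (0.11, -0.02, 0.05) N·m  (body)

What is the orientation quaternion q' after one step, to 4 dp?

q' = (0.7488, 0.4540, 0.0430, 0.4809)

2q̇ = q⊗(0,ω) = (1.1000000, -1.1156856, 1.0778177, -0.4399498)
q + ½dt·q⊗(0,ω), renormalized = (0.7488, 0.4540, 0.0430, 0.4809)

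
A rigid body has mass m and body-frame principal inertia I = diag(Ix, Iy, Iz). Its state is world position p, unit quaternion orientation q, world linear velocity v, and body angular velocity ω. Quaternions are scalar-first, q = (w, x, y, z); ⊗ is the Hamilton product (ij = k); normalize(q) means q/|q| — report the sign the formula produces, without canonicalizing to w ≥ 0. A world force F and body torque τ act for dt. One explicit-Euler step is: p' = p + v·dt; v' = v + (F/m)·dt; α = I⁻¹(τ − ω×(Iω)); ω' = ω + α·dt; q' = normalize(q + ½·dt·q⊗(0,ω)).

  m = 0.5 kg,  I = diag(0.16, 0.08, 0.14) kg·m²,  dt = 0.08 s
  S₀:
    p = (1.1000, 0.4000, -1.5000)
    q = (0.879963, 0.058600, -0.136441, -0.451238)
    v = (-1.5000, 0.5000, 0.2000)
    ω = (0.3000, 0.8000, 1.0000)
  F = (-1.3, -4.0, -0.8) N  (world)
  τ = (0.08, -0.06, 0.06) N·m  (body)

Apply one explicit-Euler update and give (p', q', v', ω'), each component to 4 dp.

linear accel F/m = (-2.6000, -8.0000, -1.6000)
p + v·dt = (0.9800, 0.4400, -1.4840)
v' = v + a·dt = (-1.7080, -0.1400, 0.0720)
gyro term ω×Iω = (0.0480, 0.0060, -0.0192)
(τ − ω×Iω)/I = (0.2000, -0.8250, 0.5657)
ω + α·dt = (0.3160, 0.7340, 1.0453)
2q̇ = q⊗(0,ω) = (0.5428108, 0.4885383, 0.5099990, 0.9677753)
updated quaternion q' = (0.9004, 0.0780, -0.1159, -0.4120)

p' = (0.9800, 0.4400, -1.4840)
q' = (0.9004, 0.0780, -0.1159, -0.4120)
v' = (-1.7080, -0.1400, 0.0720)
ω' = (0.3160, 0.7340, 1.0453)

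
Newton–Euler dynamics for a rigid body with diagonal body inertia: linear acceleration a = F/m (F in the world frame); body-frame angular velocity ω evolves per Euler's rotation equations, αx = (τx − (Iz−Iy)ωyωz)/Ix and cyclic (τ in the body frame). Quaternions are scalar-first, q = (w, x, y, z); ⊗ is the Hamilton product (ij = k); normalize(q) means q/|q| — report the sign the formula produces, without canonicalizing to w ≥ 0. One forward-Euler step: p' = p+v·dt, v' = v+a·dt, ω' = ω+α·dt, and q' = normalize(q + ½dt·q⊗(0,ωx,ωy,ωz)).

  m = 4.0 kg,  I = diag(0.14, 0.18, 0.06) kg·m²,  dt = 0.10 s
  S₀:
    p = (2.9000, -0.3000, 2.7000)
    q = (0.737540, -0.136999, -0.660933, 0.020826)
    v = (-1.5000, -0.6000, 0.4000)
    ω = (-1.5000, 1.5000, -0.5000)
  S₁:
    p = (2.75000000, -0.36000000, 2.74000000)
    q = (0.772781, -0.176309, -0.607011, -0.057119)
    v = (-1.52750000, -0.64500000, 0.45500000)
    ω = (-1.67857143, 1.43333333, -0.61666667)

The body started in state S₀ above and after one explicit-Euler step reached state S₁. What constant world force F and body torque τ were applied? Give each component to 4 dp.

velocity change Δv = (-0.02750000, -0.04500000, 0.05500000)
F = m·Δv/dt = (-1.1000, -1.8000, 2.2000)
ω₁ − ω₀ = (-0.17857143, -0.06666667, -0.11666667)
τ = I·(Δω/dt) + ω₀×(Iω₀) = (-0.1600, -0.0600, -0.1600)

F = (-1.1000, -1.8000, 2.2000)
τ = (-0.1600, -0.0600, -0.1600)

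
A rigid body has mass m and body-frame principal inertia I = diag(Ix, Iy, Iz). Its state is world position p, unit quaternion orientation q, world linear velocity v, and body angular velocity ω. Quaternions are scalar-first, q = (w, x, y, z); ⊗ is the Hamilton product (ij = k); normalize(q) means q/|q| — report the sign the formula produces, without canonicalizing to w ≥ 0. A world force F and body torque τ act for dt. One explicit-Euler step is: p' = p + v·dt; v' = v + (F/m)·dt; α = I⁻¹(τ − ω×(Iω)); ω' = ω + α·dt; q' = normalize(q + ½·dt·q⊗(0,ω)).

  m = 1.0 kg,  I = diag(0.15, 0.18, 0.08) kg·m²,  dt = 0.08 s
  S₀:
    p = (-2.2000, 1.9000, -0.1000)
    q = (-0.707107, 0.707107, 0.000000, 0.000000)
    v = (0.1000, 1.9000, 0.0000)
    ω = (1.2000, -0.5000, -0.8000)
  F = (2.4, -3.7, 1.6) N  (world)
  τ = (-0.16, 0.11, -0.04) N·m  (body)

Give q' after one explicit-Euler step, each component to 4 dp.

q' = (-0.7397, 0.6719, 0.0367, 0.0085)

q⊗(0,ω) = (-0.8485284, -0.8485284, 0.9192391, 0.2121321)
q + ½dt·q⊗(0,ω), renormalized = (-0.7397, 0.6719, 0.0367, 0.0085)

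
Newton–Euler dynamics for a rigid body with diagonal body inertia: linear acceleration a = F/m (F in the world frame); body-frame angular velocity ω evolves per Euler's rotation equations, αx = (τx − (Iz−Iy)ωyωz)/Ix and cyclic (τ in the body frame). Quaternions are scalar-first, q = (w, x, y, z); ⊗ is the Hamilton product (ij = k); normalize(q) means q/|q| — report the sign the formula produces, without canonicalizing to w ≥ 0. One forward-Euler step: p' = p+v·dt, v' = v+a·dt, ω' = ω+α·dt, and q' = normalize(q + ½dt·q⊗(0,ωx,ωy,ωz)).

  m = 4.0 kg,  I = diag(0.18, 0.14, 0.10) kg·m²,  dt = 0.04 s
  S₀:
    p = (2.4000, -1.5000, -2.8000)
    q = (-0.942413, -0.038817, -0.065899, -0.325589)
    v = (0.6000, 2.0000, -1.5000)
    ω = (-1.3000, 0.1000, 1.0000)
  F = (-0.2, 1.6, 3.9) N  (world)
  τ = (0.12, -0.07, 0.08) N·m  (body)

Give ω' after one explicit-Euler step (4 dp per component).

ω' = (-1.2724, 0.1097, 1.0299)

α = I⁻¹(τ − ω×Iω) = (0.6889, 0.2429, 0.7480)
new body rate ω' = (-1.2724, 0.1097, 1.0299)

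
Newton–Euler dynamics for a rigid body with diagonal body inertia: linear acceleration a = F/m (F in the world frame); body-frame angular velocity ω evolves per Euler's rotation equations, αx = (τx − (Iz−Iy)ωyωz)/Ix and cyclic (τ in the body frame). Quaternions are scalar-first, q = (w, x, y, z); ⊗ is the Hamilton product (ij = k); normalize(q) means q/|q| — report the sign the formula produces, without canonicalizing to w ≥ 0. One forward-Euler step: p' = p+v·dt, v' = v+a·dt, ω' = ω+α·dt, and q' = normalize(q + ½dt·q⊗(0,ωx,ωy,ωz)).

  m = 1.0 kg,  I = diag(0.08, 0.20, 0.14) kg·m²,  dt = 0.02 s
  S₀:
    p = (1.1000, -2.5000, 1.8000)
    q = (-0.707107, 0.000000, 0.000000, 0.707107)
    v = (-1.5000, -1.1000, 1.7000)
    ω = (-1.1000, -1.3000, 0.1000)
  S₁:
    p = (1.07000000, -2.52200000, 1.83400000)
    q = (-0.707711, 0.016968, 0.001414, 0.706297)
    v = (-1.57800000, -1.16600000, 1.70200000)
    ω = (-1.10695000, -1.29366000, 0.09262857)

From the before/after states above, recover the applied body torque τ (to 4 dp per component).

τ = (-0.0200, 0.0700, 0.1200)

rate change Δω = (-0.00695000, 0.00634000, -0.00737143)
τ = I·(Δω/dt) + ω₀×(Iω₀) = (-0.0200, 0.0700, 0.1200)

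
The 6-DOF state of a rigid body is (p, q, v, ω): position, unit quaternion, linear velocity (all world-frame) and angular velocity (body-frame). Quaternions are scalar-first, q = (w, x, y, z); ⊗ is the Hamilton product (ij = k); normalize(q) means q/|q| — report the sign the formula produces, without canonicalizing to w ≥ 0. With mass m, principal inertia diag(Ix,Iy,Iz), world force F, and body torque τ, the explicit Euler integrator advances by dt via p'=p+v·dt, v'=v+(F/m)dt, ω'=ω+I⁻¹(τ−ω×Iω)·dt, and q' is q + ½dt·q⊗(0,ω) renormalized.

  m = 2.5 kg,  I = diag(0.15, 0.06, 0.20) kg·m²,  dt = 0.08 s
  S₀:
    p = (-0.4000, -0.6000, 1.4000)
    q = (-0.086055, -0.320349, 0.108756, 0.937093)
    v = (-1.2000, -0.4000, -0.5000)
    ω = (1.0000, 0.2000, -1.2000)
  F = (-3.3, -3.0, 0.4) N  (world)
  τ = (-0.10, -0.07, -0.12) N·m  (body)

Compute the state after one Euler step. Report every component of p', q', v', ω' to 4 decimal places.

new position p' = (-0.4960, -0.6320, 1.3600)
v' = v + a·dt = (-1.3056, -0.4960, -0.4872)
ω×(Iω) gyroscopic = (-0.0336, 0.0600, -0.0180)
angular accel α = (-0.4427, -2.1667, -0.5100)
ω' = ω + α·dt = (0.9646, 0.0267, -1.2408)
2q̇ = q⊗(0,ω) = (1.4231094, -0.4039808, 0.5354632, -0.0695598)
q' = normalize(q + ½dt·q⊗(0,ω)) = (-0.0291, -0.3358, 0.1299, 0.9325)

p' = (-0.4960, -0.6320, 1.3600)
q' = (-0.0291, -0.3358, 0.1299, 0.9325)
v' = (-1.3056, -0.4960, -0.4872)
ω' = (0.9646, 0.0267, -1.2408)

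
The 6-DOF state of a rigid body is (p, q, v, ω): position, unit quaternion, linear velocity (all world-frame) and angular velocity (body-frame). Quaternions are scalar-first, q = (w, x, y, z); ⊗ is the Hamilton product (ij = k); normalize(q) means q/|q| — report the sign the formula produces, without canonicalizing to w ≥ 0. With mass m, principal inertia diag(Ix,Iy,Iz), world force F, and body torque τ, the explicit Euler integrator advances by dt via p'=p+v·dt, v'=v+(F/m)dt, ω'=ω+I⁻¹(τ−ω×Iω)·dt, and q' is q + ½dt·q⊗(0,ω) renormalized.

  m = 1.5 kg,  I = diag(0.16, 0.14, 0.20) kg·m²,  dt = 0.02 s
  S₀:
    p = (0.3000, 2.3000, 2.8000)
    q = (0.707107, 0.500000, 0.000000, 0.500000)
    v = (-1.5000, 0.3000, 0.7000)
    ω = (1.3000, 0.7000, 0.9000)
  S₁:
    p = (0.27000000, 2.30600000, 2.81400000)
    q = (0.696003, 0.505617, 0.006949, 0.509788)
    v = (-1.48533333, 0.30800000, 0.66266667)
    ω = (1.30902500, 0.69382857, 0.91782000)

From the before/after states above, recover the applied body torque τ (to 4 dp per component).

Δω = ω₁−ω₀ = (0.00902500, -0.00617143, 0.01782000)
τ = I·(Δω/dt) + ω₀×(Iω₀) = (0.1100, -0.0900, 0.1600)

τ = (0.1100, -0.0900, 0.1600)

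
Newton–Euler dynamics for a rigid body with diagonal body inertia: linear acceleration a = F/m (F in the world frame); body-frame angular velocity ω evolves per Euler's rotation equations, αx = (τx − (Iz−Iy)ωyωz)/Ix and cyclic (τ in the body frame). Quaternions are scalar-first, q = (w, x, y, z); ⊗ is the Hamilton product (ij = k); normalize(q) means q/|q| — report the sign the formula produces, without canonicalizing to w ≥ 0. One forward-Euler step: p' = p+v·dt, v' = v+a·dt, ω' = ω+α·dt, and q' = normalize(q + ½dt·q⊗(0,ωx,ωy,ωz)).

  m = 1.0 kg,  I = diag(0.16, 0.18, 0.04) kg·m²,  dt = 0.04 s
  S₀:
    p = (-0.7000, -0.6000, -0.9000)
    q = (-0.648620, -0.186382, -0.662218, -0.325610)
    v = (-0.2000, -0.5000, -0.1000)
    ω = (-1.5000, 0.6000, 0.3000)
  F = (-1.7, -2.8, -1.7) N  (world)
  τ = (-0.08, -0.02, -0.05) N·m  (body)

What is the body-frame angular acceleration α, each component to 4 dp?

α = (-0.3425, 0.1889, -0.8000)

precession coupling ω×(Iω) = (-0.0252, -0.0540, -0.0180)
α = I⁻¹(τ − ω×Iω) = (-0.3425, 0.1889, -0.8000)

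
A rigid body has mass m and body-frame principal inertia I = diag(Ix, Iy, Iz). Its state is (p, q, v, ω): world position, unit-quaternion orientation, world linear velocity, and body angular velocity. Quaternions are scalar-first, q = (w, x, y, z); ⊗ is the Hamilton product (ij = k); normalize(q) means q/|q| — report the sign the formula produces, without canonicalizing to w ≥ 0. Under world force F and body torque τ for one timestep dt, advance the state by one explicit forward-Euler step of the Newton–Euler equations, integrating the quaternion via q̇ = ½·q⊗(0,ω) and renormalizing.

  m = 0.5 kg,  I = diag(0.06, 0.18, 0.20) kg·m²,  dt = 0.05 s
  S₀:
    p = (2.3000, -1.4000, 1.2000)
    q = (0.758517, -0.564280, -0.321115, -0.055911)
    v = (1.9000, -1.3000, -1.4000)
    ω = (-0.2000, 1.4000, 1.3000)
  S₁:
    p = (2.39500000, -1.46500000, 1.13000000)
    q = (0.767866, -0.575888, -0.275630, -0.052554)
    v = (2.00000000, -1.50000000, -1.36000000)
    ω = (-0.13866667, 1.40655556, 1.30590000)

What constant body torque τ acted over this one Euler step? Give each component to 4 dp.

ω₁ − ω₀ = (0.06133333, 0.00655556, 0.00590000)
applied torque τ = (0.1100, 0.0600, -0.0100)

τ = (0.1100, 0.0600, -0.0100)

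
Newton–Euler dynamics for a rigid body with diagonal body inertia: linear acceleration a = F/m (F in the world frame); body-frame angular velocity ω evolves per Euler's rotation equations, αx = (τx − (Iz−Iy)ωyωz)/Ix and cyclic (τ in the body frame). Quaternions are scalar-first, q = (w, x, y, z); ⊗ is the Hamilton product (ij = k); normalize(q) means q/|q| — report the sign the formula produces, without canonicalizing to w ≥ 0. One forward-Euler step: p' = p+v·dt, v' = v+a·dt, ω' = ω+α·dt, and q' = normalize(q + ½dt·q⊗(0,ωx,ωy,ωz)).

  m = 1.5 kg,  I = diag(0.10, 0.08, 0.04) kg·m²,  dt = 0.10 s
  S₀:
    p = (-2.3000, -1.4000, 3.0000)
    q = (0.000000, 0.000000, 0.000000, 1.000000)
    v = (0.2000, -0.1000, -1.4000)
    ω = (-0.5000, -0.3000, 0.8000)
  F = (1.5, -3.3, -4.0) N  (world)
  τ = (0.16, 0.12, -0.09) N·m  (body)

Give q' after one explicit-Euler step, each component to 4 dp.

q⊗(0,ω) = (-0.8000000, 0.3000000, -0.5000000, 0.0000000)
updated quaternion q' = (-0.0400, 0.0150, -0.0250, 0.9988)

q' = (-0.0400, 0.0150, -0.0250, 0.9988)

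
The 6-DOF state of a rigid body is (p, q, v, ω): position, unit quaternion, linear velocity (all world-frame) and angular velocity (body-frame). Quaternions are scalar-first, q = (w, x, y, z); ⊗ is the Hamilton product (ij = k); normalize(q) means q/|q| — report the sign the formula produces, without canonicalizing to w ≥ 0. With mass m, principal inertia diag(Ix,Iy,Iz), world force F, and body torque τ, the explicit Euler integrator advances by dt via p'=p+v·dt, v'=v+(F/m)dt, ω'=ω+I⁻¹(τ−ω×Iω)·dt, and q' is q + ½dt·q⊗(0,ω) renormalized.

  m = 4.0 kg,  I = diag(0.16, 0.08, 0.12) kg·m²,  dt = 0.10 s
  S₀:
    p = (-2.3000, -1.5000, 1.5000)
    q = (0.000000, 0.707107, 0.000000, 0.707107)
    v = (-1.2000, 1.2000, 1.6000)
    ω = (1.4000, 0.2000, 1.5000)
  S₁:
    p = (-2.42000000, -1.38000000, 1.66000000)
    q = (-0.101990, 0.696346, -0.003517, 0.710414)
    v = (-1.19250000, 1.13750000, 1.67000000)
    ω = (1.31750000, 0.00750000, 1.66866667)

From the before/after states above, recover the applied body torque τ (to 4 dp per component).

τ = (-0.1200, -0.0700, 0.1800)

rate change Δω = (-0.08250000, -0.19250000, 0.16866667)
ω₀×(Iω₀) = (0.0120, 0.0840, -0.0224)
applied torque τ = (-0.1200, -0.0700, 0.1800)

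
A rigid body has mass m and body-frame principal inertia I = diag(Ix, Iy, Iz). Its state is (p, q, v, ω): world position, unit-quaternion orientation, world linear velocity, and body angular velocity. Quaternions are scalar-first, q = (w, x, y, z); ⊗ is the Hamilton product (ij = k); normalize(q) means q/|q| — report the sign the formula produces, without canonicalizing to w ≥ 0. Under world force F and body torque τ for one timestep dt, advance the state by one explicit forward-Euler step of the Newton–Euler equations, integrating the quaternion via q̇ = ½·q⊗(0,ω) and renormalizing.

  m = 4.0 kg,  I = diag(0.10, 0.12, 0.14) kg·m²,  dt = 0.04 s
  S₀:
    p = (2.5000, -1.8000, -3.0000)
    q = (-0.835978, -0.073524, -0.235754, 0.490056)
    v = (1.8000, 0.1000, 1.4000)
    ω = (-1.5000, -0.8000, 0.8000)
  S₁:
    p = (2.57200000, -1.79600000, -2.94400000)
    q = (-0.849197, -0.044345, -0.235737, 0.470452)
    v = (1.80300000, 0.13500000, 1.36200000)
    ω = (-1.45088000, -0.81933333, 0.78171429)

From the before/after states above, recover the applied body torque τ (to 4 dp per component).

Δω = ω₁−ω₀ = (0.04912000, -0.01933333, -0.01828571)
gyro term ω₀×Iω₀ = (-0.0128, 0.0480, 0.0240)
I·α + gyro = (0.1100, -0.0100, -0.0400)

τ = (0.1100, -0.0100, -0.0400)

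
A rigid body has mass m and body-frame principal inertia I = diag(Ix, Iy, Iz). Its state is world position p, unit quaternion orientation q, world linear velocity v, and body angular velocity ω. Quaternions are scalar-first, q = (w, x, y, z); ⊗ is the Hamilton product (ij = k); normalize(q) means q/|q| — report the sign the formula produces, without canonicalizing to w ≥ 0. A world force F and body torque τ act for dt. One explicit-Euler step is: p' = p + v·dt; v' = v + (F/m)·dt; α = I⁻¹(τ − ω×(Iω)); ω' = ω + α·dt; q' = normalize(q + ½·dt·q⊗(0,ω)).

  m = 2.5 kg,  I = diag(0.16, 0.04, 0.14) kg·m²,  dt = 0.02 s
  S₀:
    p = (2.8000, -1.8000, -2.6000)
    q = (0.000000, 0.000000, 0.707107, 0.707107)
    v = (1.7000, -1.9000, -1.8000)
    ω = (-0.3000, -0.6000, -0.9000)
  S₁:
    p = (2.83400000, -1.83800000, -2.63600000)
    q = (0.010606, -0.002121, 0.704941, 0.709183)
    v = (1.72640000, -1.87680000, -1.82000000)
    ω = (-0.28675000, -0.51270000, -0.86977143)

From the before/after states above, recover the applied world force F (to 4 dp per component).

F = (3.3000, 2.9000, -2.5000)

velocity change Δv = (0.02640000, 0.02320000, -0.02000000)
m·(v₁−v₀)/dt = (3.3000, 2.9000, -2.5000)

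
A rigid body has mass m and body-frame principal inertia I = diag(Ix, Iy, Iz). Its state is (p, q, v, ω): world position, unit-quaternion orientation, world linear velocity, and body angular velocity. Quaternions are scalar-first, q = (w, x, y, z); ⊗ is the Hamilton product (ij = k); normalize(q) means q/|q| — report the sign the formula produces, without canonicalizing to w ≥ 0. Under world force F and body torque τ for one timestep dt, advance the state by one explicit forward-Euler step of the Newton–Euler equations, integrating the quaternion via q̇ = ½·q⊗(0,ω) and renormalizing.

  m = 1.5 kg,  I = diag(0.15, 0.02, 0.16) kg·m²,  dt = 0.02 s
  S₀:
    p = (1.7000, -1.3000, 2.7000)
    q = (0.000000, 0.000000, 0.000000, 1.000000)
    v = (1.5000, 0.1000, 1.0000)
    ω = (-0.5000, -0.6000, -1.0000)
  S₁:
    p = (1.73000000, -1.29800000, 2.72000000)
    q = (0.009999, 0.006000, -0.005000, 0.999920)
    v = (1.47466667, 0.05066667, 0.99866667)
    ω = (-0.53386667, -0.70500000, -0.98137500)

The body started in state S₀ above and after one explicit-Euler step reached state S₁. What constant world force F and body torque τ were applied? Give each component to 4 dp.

ω₁ − ω₀ = (-0.03386667, -0.10500000, 0.01862500)
gyro term ω₀×Iω₀ = (0.0840, -0.0050, -0.0390)
τ = I·(Δω/dt) + ω₀×(Iω₀) = (-0.1700, -0.1100, 0.1100)
velocity change Δv = (-0.02533333, -0.04933333, -0.00133333)
applied force F = (-1.9000, -3.7000, -0.1000)

F = (-1.9000, -3.7000, -0.1000)
τ = (-0.1700, -0.1100, 0.1100)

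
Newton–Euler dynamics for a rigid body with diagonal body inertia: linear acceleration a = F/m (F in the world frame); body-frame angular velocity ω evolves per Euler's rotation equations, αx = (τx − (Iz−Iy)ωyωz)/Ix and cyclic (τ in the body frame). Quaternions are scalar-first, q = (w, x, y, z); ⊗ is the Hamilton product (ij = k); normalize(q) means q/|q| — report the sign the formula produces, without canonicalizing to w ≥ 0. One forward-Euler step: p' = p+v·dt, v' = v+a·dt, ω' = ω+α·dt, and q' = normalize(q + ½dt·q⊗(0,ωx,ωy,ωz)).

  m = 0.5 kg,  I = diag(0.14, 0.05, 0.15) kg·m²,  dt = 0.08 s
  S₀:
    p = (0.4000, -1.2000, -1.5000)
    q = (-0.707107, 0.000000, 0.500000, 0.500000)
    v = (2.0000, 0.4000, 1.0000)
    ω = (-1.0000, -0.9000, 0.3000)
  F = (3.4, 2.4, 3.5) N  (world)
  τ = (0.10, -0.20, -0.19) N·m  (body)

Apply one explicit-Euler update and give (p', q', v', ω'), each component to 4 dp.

p' = (0.5600, -1.1680, -1.4200)
q' = (-0.6941, 0.0522, 0.5047, 0.5107)
v' = (2.5440, 0.7840, 1.5600)
ω' = (-0.9274, -1.2248, 0.2419)

angular accel α = (0.9071, -4.0600, -0.7267)
ω' = ω + α·dt = (-0.9274, -1.2248, 0.2419)
q⊗(0,ω) = (0.3000000, 1.3071070, 0.1363963, 0.2878679)
updated quaternion q' = (-0.6941, 0.0522, 0.5047, 0.5107)
a = (6.8000, 4.8000, 7.0000)
p + v·dt = (0.5600, -1.1680, -1.4200)
new velocity v' = (2.5440, 0.7840, 1.5600)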